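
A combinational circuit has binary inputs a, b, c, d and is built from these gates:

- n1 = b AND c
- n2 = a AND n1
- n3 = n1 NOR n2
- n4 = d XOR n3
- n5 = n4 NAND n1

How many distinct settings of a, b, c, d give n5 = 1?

14

n5 = n4 NAND n1 must be 1, so at least one of n4, n1 is 0.
Enumerating the 16 input combinations, 14 give n5 = 1 and 2 give n5 = 0.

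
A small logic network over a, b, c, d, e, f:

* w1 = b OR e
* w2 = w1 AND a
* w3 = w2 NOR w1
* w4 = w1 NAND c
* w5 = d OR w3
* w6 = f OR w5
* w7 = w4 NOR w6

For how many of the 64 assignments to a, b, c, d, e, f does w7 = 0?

58

w7 = w4 NOR w6 must be 0, so at least one of w4, w6 is 1.
Enumerating the 64 input combinations, 58 give w7 = 0 and 6 give w7 = 1.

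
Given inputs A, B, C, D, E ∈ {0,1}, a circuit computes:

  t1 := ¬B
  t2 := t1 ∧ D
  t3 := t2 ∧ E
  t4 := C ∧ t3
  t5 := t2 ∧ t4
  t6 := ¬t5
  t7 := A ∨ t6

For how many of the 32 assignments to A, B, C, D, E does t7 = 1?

31

t7 = A ∨ t6 must be 1, so at least one of A, t6 is 1.
Enumerating the 32 input combinations, 31 give t7 = 1 and 1 give t7 = 0.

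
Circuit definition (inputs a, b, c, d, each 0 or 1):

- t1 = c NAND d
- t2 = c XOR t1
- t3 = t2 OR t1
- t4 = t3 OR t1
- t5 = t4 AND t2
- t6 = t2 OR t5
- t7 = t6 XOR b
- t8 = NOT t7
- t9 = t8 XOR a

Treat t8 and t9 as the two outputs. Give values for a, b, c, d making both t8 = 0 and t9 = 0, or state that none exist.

a=0, b=0, c=0, d=0

Check with a=0, b=0, c=0, d=0:
t1 = c NAND d = 0 NAND 0 = 1
t2 = c XOR t1 = 0 XOR 1 = 1
t3 = t2 OR t1 = 1 OR 1 = 1
t4 = t3 OR t1 = 1 OR 1 = 1
t5 = t4 AND t2 = 1 AND 1 = 1
t6 = t2 OR t5 = 1 OR 1 = 1
t7 = t6 XOR b = 1 XOR 0 = 1
t8 = NOT t7 = NOT 1 = 0
t9 = t8 XOR a = 0 XOR 0 = 0
So t8 = 0 and t9 = 0.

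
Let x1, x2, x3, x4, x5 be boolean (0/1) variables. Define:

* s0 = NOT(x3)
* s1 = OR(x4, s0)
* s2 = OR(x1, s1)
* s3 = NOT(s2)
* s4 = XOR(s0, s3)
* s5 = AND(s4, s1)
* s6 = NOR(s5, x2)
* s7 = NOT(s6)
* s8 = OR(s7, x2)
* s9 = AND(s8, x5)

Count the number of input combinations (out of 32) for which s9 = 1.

s9 = AND(s8, x5) must be 1, so both s8 = 1 and x5 = 1.
s8 = OR(s7, x2) must be 1, so at least one of s7, x2 is 1.
Enumerating the 32 input combinations, 12 give s9 = 1 and 20 give s9 = 0.

12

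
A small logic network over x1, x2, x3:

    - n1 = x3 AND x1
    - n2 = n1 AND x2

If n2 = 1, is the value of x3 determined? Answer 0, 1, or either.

n2 = n1 AND x2 must be 1, so both n1 = 1 and x2 = 1.
n1 = x3 AND x1 must be 1, so both x3 = 1 and x1 = 1.
Every assignment with n2 = 1 has x3 = 1; there are 1 such assignment(s).
  x1=1, x2=1, x3=1

1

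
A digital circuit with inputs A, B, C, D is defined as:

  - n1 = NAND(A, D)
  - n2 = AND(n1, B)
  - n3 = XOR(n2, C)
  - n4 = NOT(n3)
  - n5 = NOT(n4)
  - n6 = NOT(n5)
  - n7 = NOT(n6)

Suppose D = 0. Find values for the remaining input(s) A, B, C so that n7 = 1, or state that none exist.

n7 = NOT(n6) must be 1, so n6 = 0.
n6 = NOT(n5) must be 0, so n5 = 1.
Check with D = 0 and A=0, B=1, C=0:
n1 = NAND(A, D) = NAND(0, 0) = 1
n2 = AND(n1, B) = AND(1, 1) = 1
n3 = XOR(n2, C) = XOR(1, 0) = 1
n4 = NOT(n3) = NOT 1 = 0
n5 = NOT(n4) = NOT 0 = 1
n6 = NOT(n5) = NOT 1 = 0
n7 = NOT(n6) = NOT 0 = 1
So n7 = 1.

A=0, B=1, C=0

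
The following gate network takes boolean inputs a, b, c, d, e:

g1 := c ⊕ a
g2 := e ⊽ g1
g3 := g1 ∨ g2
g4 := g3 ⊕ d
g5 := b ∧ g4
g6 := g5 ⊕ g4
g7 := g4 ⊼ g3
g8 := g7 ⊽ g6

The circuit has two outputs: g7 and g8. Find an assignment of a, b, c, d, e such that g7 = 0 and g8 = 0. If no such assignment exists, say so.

Check with a=1 b=0 c=1 d=0 e=0:
g1 = c ⊕ a = 1 ⊕ 1 = 0
g2 = e ⊽ g1 = 0 ⊽ 0 = 1
g3 = g1 ∨ g2 = 0 ∨ 1 = 1
g4 = g3 ⊕ d = 1 ⊕ 0 = 1
g5 = b ∧ g4 = 0 ∧ 1 = 0
g6 = g5 ⊕ g4 = 0 ⊕ 1 = 1
g7 = g4 ⊼ g3 = 1 ⊼ 1 = 0
g8 = g7 ⊽ g6 = 0 ⊽ 1 = 0
So g7 = 0 and g8 = 0.

a=1 b=0 c=1 d=0 e=0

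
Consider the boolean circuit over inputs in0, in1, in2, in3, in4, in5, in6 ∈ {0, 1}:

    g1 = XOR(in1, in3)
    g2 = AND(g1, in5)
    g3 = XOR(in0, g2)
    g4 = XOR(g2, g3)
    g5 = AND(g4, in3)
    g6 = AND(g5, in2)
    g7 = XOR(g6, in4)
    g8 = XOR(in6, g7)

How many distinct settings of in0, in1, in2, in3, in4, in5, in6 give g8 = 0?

64

g8 = XOR(in6, g7) must be 0, so in6 and g7 are equal.
Enumerating the 128 input combinations, 64 give g8 = 0 and 64 give g8 = 1.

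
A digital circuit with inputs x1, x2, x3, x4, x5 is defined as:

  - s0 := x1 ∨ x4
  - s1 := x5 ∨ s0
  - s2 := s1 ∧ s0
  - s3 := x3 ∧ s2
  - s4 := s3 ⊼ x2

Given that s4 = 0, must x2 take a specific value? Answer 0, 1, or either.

1

s4 = s3 ⊼ x2 must be 0, so both s3 = 1 and x2 = 1.
s3 = x3 ∧ s2 must be 1, so both x3 = 1 and s2 = 1.
s2 = s1 ∧ s0 must be 1, so both s1 = 1 and s0 = 1.
Every assignment with s4 = 0 has x2 = 1; there are 6 such assignment(s).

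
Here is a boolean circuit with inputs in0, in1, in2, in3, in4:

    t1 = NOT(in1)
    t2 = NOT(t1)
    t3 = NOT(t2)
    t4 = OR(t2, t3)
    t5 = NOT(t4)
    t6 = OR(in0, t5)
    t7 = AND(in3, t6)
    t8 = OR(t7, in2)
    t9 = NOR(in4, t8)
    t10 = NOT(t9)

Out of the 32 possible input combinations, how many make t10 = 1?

26

t10 = NOT(t9) must be 1, so t9 = 0.
t9 = NOR(in4, t8) must be 0, so at least one of in4, t8 is 1.
Enumerating the 32 input combinations, 26 give t10 = 1 and 6 give t10 = 0.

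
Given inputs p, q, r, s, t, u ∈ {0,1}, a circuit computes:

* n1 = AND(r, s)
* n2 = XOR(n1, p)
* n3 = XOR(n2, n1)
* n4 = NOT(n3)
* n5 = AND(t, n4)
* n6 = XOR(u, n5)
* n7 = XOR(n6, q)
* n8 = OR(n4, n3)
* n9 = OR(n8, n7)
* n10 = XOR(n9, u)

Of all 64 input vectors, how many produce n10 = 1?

32

n10 = XOR(n9, u) must be 1, so n9 and u differ.
Enumerating the 64 input combinations, 32 give n10 = 1 and 32 give n10 = 0.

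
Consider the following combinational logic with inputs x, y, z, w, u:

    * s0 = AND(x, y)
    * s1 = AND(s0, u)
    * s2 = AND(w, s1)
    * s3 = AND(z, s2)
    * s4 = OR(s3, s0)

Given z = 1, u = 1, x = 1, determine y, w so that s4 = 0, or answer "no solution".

y=0, w=1

Check with z = 1, u = 1, x = 1 and y=0, w=1:
s0 = AND(x, y) = AND(1, 0) = 0
s1 = AND(s0, u) = AND(0, 1) = 0
s2 = AND(w, s1) = AND(1, 0) = 0
s3 = AND(z, s2) = AND(1, 0) = 0
s4 = OR(s3, s0) = OR(0, 0) = 0
So s4 = 0.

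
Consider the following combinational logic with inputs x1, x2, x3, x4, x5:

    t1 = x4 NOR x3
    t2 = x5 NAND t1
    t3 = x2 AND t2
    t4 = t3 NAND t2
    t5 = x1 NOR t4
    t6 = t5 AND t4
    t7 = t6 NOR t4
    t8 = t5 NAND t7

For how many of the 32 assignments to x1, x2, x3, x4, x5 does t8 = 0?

7

t8 = t5 NAND t7 must be 0, so both t5 = 1 and t7 = 1.
t5 = x1 NOR t4 must be 1, so both x1 = 0 and t4 = 0.
t7 = t6 NOR t4 must be 1, so both t6 = 0 and t4 = 0.
Enumerating the 32 input combinations, 7 give t8 = 0 and 25 give t8 = 1.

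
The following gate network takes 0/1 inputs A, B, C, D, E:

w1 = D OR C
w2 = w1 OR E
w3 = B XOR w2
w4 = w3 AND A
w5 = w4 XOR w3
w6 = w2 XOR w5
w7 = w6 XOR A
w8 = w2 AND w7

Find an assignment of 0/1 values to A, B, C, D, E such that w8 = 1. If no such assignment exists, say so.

w8 = w2 AND w7 must be 1, so both w2 = 1 and w7 = 1.
w2 = w1 OR E must be 1, so at least one of w1, E is 1.
w7 = w6 XOR A must be 1, so w6 and A differ.
Check with A=0, B=1, C=0, D=1, E=0:
w1 = D OR C = 1 OR 0 = 1
w2 = w1 OR E = 1 OR 0 = 1
w3 = B XOR w2 = 1 XOR 1 = 0
w4 = w3 AND A = 0 AND 0 = 0
w5 = w4 XOR w3 = 0 XOR 0 = 0
w6 = w2 XOR w5 = 1 XOR 0 = 1
w7 = w6 XOR A = 1 XOR 0 = 1
w8 = w2 AND w7 = 1 AND 1 = 1
So w8 = 1 as required.

A=0, B=1, C=0, D=1, E=0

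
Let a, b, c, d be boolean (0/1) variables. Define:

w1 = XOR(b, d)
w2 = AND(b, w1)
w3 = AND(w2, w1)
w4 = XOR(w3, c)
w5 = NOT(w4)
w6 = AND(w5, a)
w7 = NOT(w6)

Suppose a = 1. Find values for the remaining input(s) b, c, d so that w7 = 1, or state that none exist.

b=0, c=1, d=0

w7 = NOT(w6) must be 1, so w6 = 0.
Check with a = 1 and b=0, c=1, d=0:
w1 = XOR(b, d) = XOR(0, 0) = 0
w2 = AND(b, w1) = AND(0, 0) = 0
w3 = AND(w2, w1) = AND(0, 0) = 0
w4 = XOR(w3, c) = XOR(0, 1) = 1
w5 = NOT(w4) = NOT 1 = 0
w6 = AND(w5, a) = AND(0, 1) = 0
w7 = NOT(w6) = NOT 0 = 1
So w7 = 1.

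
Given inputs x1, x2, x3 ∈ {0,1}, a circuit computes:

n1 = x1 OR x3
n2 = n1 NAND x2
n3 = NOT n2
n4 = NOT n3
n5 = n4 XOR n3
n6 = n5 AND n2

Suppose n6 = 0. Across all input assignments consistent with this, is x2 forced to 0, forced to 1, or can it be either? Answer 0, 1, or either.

n6 = n5 AND n2 must be 0, so at least one of n5, n2 is 0.
Every assignment with n6 = 0 has x2 = 1; there are 3 such assignment(s).
  x1=0, x2=1, x3=1
  x1=1, x2=1, x3=0
  x1=1, x2=1, x3=1

1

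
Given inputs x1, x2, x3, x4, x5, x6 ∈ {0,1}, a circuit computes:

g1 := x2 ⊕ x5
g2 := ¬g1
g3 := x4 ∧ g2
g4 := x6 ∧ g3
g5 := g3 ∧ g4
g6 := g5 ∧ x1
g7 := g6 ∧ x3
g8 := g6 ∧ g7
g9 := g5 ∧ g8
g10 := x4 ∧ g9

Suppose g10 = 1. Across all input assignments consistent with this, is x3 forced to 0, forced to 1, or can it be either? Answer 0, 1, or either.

1

g10 = x4 ∧ g9 must be 1, so both x4 = 1 and g9 = 1.
Every assignment with g10 = 1 has x3 = 1; there are 2 such assignment(s).
  x1=1, x2=0, x3=1, x4=1, x5=0, x6=1
  x1=1, x2=1, x3=1, x4=1, x5=1, x6=1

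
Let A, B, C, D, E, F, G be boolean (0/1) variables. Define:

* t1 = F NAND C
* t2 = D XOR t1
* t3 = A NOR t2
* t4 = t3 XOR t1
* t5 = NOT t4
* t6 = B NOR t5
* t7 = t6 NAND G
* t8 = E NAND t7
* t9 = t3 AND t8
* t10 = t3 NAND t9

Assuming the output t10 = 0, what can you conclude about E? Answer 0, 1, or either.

Both values of E occur among assignments with t10 = 0:
  E=0: A=0, B=0, C=0, D=1, E=0, F=0, G=0
  E=1: A=0, B=0, C=1, D=0, E=1, F=1, G=1

either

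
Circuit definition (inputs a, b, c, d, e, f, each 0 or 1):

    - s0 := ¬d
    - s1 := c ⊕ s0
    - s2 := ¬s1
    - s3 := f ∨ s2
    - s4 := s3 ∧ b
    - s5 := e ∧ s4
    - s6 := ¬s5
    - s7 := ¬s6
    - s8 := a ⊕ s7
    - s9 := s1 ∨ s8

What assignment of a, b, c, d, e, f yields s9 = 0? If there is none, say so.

s9 = s1 ∨ s8 must be 0, so both s1 = 0 and s8 = 0.
Check with a=0 b=0 c=1 d=0 e=0 f=1:
s0 = ¬d = ¬0 = 1
s1 = c ⊕ s0 = 1 ⊕ 1 = 0
s2 = ¬s1 = ¬0 = 1
s3 = f ∨ s2 = 1 ∨ 1 = 1
s4 = s3 ∧ b = 1 ∧ 0 = 0
s5 = e ∧ s4 = 0 ∧ 0 = 0
s6 = ¬s5 = ¬0 = 1
s7 = ¬s6 = ¬1 = 0
s8 = a ⊕ s7 = 0 ⊕ 0 = 0
s9 = s1 ∨ s8 = 0 ∨ 0 = 0
So s9 = 0 as required.

a=0 b=0 c=1 d=0 e=0 f=1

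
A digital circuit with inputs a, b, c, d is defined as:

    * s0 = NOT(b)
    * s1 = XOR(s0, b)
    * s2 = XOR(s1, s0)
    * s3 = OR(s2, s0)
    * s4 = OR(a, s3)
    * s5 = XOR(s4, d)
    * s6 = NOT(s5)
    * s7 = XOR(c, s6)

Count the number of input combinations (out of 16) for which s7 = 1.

8

s7 = XOR(c, s6) must be 1, so c and s6 differ.
Enumerating the 16 input combinations, 8 give s7 = 1 and 8 give s7 = 0.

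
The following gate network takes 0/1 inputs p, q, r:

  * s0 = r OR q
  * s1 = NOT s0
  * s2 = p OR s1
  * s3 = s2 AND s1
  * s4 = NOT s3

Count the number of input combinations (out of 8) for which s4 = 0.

s4 = NOT s3 must be 0, so s3 = 1.
s3 = s2 AND s1 must be 1, so both s2 = 1 and s1 = 1.
Satisfying assignments:
  p=0, q=0, r=0
  p=1, q=0, r=0

2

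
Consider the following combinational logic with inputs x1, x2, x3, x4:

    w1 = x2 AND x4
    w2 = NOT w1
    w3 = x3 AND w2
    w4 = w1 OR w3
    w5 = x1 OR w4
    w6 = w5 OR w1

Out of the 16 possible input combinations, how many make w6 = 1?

w6 = w5 OR w1 must be 1, so at least one of w5, w1 is 1.
Enumerating the 16 input combinations, 13 give w6 = 1 and 3 give w6 = 0.

13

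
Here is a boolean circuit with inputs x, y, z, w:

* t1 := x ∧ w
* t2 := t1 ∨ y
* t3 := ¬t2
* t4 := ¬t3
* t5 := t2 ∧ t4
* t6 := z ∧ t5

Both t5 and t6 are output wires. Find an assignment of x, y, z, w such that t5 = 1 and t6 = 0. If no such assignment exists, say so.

Check with x=1, y=1, z=0, w=0:
t1 = x ∧ w = 1 ∧ 0 = 0
t2 = t1 ∨ y = 0 ∨ 1 = 1
t3 = ¬t2 = ¬1 = 0
t4 = ¬t3 = ¬0 = 1
t5 = t2 ∧ t4 = 1 ∧ 1 = 1
t6 = z ∧ t5 = 0 ∧ 1 = 0
So t5 = 1 and t6 = 0.

x=1, y=1, z=0, w=0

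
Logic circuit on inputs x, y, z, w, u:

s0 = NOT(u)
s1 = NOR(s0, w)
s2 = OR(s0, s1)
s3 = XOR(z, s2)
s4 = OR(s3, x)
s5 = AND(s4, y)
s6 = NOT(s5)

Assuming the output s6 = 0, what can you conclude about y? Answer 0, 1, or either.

1

s6 = NOT(s5) must be 0, so s5 = 1.
s5 = AND(s4, y) must be 1, so both s4 = 1 and y = 1.
s4 = OR(s3, x) must be 1, so at least one of s3, x is 1.
Every assignment with s6 = 0 has y = 1; there are 12 such assignment(s).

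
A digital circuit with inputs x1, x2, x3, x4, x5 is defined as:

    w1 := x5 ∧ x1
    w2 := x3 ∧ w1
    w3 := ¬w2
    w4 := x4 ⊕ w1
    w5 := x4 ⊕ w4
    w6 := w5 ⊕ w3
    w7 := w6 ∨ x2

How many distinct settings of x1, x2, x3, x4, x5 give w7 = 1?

w7 = w6 ∨ x2 must be 1, so at least one of w6, x2 is 1.
Enumerating the 32 input combinations, 30 give w7 = 1 and 2 give w7 = 0.

30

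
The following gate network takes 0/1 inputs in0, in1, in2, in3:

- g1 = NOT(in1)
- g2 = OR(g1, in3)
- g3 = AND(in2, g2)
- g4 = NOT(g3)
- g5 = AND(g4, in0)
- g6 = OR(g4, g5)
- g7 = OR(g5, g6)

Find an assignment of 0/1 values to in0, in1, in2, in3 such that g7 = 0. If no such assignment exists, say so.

in0=1, in1=0, in2=1, in3=0

g7 = OR(g5, g6) must be 0, so both g5 = 0 and g6 = 0.
Check with in0=1, in1=0, in2=1, in3=0:
g1 = NOT(in1) = NOT 0 = 1
g2 = OR(g1, in3) = OR(1, 0) = 1
g3 = AND(in2, g2) = AND(1, 1) = 1
g4 = NOT(g3) = NOT 1 = 0
g5 = AND(g4, in0) = AND(0, 1) = 0
g6 = OR(g4, g5) = OR(0, 0) = 0
g7 = OR(g5, g6) = OR(0, 0) = 0
So g7 = 0 as required.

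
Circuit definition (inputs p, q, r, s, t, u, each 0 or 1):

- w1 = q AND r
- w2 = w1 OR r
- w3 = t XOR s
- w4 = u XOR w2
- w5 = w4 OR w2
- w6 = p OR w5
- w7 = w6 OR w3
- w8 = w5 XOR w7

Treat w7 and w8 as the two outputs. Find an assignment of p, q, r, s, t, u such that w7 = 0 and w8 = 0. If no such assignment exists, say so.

Check with p=0, q=0, r=0, s=0, t=0, u=0:
w1 = q AND r = 0 AND 0 = 0
w2 = w1 OR r = 0 OR 0 = 0
w3 = t XOR s = 0 XOR 0 = 0
w4 = u XOR w2 = 0 XOR 0 = 0
w5 = w4 OR w2 = 0 OR 0 = 0
w6 = p OR w5 = 0 OR 0 = 0
w7 = w6 OR w3 = 0 OR 0 = 0
w8 = w5 XOR w7 = 0 XOR 0 = 0
So w7 = 0 and w8 = 0.

p=0, q=0, r=0, s=0, t=0, u=0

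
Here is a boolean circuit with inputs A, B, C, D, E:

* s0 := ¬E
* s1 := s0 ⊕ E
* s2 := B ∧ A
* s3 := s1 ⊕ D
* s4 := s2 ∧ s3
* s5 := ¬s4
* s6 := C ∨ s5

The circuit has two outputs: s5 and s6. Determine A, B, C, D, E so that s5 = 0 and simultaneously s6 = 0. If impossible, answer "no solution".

A=1 B=1 C=0 D=0 E=1

Check with A=1 B=1 C=0 D=0 E=1:
s0 = ¬E = ¬1 = 0
s1 = s0 ⊕ E = 0 ⊕ 1 = 1
s2 = B ∧ A = 1 ∧ 1 = 1
s3 = s1 ⊕ D = 1 ⊕ 0 = 1
s4 = s2 ∧ s3 = 1 ∧ 1 = 1
s5 = ¬s4 = ¬1 = 0
s6 = C ∨ s5 = 0 ∨ 0 = 0
So s5 = 0 and s6 = 0.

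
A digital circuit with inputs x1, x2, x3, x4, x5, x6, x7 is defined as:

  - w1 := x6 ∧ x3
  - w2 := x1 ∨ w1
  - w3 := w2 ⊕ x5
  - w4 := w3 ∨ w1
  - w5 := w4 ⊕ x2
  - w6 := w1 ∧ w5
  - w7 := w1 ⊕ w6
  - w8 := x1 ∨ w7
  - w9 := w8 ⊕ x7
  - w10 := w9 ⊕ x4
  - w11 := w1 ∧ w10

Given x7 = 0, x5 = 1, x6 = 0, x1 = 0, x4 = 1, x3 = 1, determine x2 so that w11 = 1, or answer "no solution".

With x7 = 0, x5 = 1, x6 = 0, x1 = 0, x4 = 1, x3 = 1 fixed, none of the 2 settings of x2 give w11 = 1.
For example, with x2=1:
w1 = x6 ∧ x3 = 0 ∧ 1 = 0
w2 = x1 ∨ w1 = 0 ∨ 0 = 0
w3 = w2 ⊕ x5 = 0 ⊕ 1 = 1
w4 = w3 ∨ w1 = 1 ∨ 0 = 1
w5 = w4 ⊕ x2 = 1 ⊕ 1 = 0
w6 = w1 ∧ w5 = 0 ∧ 0 = 0
w7 = w1 ⊕ w6 = 0 ⊕ 0 = 0
w8 = x1 ∨ w7 = 0 ∨ 0 = 0
w9 = w8 ⊕ x7 = 0 ⊕ 0 = 0
w10 = w9 ⊕ x4 = 0 ⊕ 1 = 1
w11 = w1 ∧ w10 = 0 ∧ 1 = 0
giving w11 = 0 ≠ 1.

no solution exists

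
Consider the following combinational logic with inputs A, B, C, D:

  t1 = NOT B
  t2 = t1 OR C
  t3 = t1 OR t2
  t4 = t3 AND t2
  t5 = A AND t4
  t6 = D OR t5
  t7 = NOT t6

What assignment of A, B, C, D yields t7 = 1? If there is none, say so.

Check with A=0, B=1, C=0, D=0:
t1 = NOT B = NOT 1 = 0
t2 = t1 OR C = 0 OR 0 = 0
t3 = t1 OR t2 = 0 OR 0 = 0
t4 = t3 AND t2 = 0 AND 0 = 0
t5 = A AND t4 = 0 AND 0 = 0
t6 = D OR t5 = 0 OR 0 = 0
t7 = NOT t6 = NOT 0 = 1
So t7 = 1 as required.

A=0, B=1, C=0, D=0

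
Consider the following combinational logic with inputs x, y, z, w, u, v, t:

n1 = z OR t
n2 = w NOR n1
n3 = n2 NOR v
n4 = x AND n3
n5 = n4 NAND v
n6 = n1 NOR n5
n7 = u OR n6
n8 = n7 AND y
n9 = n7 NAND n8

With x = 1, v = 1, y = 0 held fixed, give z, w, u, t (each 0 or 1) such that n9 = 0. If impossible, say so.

With x = 1, v = 1, y = 0 fixed, none of the 16 settings of z, w, u, t give n9 = 0.
For example, with z=0, w=1, u=0, t=1:
n1 = z OR t = 0 OR 1 = 1
n2 = w NOR n1 = 1 NOR 1 = 0
n3 = n2 NOR v = 0 NOR 1 = 0
n4 = x AND n3 = 1 AND 0 = 0
n5 = n4 NAND v = 0 NAND 1 = 1
n6 = n1 NOR n5 = 1 NOR 1 = 0
n7 = u OR n6 = 0 OR 0 = 0
n8 = n7 AND y = 0 AND 0 = 0
n9 = n7 NAND n8 = 0 NAND 0 = 1
giving n9 = 1 ≠ 0.

no solution exists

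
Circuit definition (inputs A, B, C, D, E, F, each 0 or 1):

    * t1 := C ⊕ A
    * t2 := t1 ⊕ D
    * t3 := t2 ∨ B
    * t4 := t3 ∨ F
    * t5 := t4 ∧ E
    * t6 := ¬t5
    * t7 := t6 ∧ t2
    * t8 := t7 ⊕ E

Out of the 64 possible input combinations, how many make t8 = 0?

t8 = t7 ⊕ E must be 0, so t7 and E are equal.
Enumerating the 64 input combinations, 16 give t8 = 0 and 48 give t8 = 1.

16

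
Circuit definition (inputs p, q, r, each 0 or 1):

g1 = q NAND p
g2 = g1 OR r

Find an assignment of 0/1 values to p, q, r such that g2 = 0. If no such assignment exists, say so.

p=1, q=1, r=0

g2 = g1 OR r must be 0, so both g1 = 0 and r = 0.
g1 = q NAND p must be 0, so both q = 1 and p = 1.
Check with p=1, q=1, r=0:
g1 = q NAND p = 1 NAND 1 = 0
g2 = g1 OR r = 0 OR 0 = 0
So g2 = 0 as required.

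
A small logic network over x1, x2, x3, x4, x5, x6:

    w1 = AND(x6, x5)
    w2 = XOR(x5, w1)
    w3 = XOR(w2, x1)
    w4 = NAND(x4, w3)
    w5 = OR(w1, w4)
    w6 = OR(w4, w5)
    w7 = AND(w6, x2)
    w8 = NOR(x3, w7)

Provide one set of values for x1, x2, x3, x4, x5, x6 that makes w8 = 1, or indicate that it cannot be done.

Check with x1=1, x2=1, x3=0, x4=1, x5=0, x6=0:
w1 = AND(x6, x5) = AND(0, 0) = 0
w2 = XOR(x5, w1) = XOR(0, 0) = 0
w3 = XOR(w2, x1) = XOR(0, 1) = 1
w4 = NAND(x4, w3) = NAND(1, 1) = 0
w5 = OR(w1, w4) = OR(0, 0) = 0
w6 = OR(w4, w5) = OR(0, 0) = 0
w7 = AND(w6, x2) = AND(0, 1) = 0
w8 = NOR(x3, w7) = NOR(0, 0) = 1
So w8 = 1 as required.

x1=1, x2=1, x3=0, x4=1, x5=0, x6=0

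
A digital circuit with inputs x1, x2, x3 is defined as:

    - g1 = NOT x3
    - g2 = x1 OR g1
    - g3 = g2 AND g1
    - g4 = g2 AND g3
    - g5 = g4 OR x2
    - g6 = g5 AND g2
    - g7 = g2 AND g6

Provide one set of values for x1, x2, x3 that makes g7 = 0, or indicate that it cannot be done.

x1=0, x2=0, x3=1

g7 = g2 AND g6 must be 0, so at least one of g2, g6 is 0.
Check with x1=0, x2=0, x3=1:
g1 = NOT x3 = NOT 1 = 0
g2 = x1 OR g1 = 0 OR 0 = 0
g3 = g2 AND g1 = 0 AND 0 = 0
g4 = g2 AND g3 = 0 AND 0 = 0
g5 = g4 OR x2 = 0 OR 0 = 0
g6 = g5 AND g2 = 0 AND 0 = 0
g7 = g2 AND g6 = 0 AND 0 = 0
So g7 = 0 as required.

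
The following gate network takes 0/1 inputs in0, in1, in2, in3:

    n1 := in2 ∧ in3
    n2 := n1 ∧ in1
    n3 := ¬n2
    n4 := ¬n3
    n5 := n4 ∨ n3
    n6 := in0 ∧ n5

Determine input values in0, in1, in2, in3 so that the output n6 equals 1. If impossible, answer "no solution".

n6 = in0 ∧ n5 must be 1, so both in0 = 1 and n5 = 1.
n5 = n4 ∨ n3 must be 1, so at least one of n4, n3 is 1.
Check with in0=1, in1=1, in2=1, in3=0:
n1 = in2 ∧ in3 = 1 ∧ 0 = 0
n2 = n1 ∧ in1 = 0 ∧ 1 = 0
n3 = ¬n2 = ¬0 = 1
n4 = ¬n3 = ¬1 = 0
n5 = n4 ∨ n3 = 0 ∨ 1 = 1
n6 = in0 ∧ n5 = 1 ∧ 1 = 1
So n6 = 1 as required.

in0=1, in1=1, in2=1, in3=0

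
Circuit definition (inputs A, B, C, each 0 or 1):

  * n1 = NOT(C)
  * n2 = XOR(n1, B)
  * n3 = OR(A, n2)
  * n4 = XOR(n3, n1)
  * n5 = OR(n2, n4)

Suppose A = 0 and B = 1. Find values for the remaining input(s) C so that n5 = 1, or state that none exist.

C=1

n5 = OR(n2, n4) must be 1, so at least one of n2, n4 is 1.
Check with A = 0 and B = 1 and C=1:
n1 = NOT(C) = NOT 1 = 0
n2 = XOR(n1, B) = XOR(0, 1) = 1
n3 = OR(A, n2) = OR(0, 1) = 1
n4 = XOR(n3, n1) = XOR(1, 0) = 1
n5 = OR(n2, n4) = OR(1, 1) = 1
So n5 = 1.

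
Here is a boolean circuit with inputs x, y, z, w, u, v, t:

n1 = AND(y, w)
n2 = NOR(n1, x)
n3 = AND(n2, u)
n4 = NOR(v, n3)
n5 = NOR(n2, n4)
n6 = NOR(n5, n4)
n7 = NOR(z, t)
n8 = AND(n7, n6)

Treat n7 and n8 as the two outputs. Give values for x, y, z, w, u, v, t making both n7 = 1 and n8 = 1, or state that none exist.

Check with x=0, y=0, z=0, w=1, u=1, v=0, t=0:
n1 = AND(y, w) = AND(0, 1) = 0
n2 = NOR(n1, x) = NOR(0, 0) = 1
n3 = AND(n2, u) = AND(1, 1) = 1
n4 = NOR(v, n3) = NOR(0, 1) = 0
n5 = NOR(n2, n4) = NOR(1, 0) = 0
n6 = NOR(n5, n4) = NOR(0, 0) = 1
n7 = NOR(z, t) = NOR(0, 0) = 1
n8 = AND(n7, n6) = AND(1, 1) = 1
So n7 = 1 and n8 = 1.

x=0, y=0, z=0, w=1, u=1, v=0, t=0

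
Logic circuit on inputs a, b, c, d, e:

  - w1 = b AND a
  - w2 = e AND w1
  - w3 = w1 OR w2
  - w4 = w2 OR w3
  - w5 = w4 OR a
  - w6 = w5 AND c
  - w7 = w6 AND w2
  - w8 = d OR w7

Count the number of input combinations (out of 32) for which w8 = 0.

w8 = d OR w7 must be 0, so both d = 0 and w7 = 0.
w7 = w6 AND w2 must be 0, so at least one of w6, w2 is 0.
Enumerating the 32 input combinations, 15 give w8 = 0 and 17 give w8 = 1.

15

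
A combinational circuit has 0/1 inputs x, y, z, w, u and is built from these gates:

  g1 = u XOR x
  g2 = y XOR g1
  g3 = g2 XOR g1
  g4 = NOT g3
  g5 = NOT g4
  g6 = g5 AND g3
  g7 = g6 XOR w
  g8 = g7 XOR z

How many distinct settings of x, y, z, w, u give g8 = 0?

g8 = g7 XOR z must be 0, so g7 and z are equal.
Enumerating the 32 input combinations, 16 give g8 = 0 and 16 give g8 = 1.

16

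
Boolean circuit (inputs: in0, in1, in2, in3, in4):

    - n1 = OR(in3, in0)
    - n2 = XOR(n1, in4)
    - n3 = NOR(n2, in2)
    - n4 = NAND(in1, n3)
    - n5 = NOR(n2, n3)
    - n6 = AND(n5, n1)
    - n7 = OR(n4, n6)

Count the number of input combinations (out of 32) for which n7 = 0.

4

n7 = OR(n4, n6) must be 0, so both n4 = 0 and n6 = 0.
Satisfying assignments:
  in0=0, in1=1, in2=0, in3=0, in4=0
  in0=0, in1=1, in2=0, in3=1, in4=1
  in0=1, in1=1, in2=0, in3=0, in4=1
  in0=1, in1=1, in2=0, in3=1, in4=1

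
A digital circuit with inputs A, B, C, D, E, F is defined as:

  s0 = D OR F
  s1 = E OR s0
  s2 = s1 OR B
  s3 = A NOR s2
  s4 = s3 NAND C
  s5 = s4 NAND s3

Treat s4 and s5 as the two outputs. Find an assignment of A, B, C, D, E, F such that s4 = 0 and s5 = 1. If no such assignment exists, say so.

Check with A=0, B=0, C=1, D=0, E=0, F=0:
s0 = D OR F = 0 OR 0 = 0
s1 = E OR s0 = 0 OR 0 = 0
s2 = s1 OR B = 0 OR 0 = 0
s3 = A NOR s2 = 0 NOR 0 = 1
s4 = s3 NAND C = 1 NAND 1 = 0
s5 = s4 NAND s3 = 0 NAND 1 = 1
So s4 = 0 and s5 = 1.

A=0, B=0, C=1, D=0, E=0, F=0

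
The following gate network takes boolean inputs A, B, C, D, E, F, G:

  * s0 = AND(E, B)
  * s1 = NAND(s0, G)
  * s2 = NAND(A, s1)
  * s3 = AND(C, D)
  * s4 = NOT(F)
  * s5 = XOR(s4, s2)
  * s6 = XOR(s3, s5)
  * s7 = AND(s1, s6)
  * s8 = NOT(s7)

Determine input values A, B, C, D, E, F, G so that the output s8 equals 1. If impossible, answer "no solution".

A=1, B=1, C=0, D=1, E=1, F=0, G=1

Check with A=1, B=1, C=0, D=1, E=1, F=0, G=1:
s0 = AND(E, B) = AND(1, 1) = 1
s1 = NAND(s0, G) = NAND(1, 1) = 0
s2 = NAND(A, s1) = NAND(1, 0) = 1
s3 = AND(C, D) = AND(0, 1) = 0
s4 = NOT(F) = NOT 0 = 1
s5 = XOR(s4, s2) = XOR(1, 1) = 0
s6 = XOR(s3, s5) = XOR(0, 0) = 0
s7 = AND(s1, s6) = AND(0, 0) = 0
s8 = NOT(s7) = NOT 0 = 1
So s8 = 1 as required.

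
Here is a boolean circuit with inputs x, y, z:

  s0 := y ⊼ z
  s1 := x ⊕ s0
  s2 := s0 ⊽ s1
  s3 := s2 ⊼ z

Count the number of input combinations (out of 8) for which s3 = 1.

s3 = s2 ⊼ z must be 1, so at least one of s2, z is 0.
Enumerating the 8 input combinations, 7 give s3 = 1 and 1 give s3 = 0.

7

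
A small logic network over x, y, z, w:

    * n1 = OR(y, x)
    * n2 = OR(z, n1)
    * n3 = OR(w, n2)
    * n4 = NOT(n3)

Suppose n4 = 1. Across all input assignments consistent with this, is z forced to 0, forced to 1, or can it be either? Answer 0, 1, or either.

n4 = NOT(n3) must be 1, so n3 = 0.
n3 = OR(w, n2) must be 0, so both w = 0 and n2 = 0.
n2 = OR(z, n1) must be 0, so both z = 0 and n1 = 0.
Every assignment with n4 = 1 has z = 0; there are 1 such assignment(s).
  x=0, y=0, z=0, w=0

0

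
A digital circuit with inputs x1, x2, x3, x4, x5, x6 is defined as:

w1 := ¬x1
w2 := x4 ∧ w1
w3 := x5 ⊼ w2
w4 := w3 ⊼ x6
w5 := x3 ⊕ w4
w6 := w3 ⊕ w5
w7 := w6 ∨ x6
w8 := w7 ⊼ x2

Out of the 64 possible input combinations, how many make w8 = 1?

w8 = w7 ⊼ x2 must be 1, so at least one of w7, x2 is 0.
Enumerating the 64 input combinations, 40 give w8 = 1 and 24 give w8 = 0.

40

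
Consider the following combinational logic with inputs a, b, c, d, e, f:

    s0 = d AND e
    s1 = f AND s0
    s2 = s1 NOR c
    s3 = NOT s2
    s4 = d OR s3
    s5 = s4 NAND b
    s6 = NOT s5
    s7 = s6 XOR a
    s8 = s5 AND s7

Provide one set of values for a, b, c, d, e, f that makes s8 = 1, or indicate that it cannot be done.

a=1, b=0, c=1, d=1, e=1, f=1

s8 = s5 AND s7 must be 1, so both s5 = 1 and s7 = 1.
s5 = s4 NAND b must be 1, so at least one of s4, b is 0.
s7 = s6 XOR a must be 1, so s6 and a differ.
Check with a=1, b=0, c=1, d=1, e=1, f=1:
s0 = d AND e = 1 AND 1 = 1
s1 = f AND s0 = 1 AND 1 = 1
s2 = s1 NOR c = 1 NOR 1 = 0
s3 = NOT s2 = NOT 0 = 1
s4 = d OR s3 = 1 OR 1 = 1
s5 = s4 NAND b = 1 NAND 0 = 1
s6 = NOT s5 = NOT 1 = 0
s7 = s6 XOR a = 0 XOR 1 = 1
s8 = s5 AND s7 = 1 AND 1 = 1
So s8 = 1 as required.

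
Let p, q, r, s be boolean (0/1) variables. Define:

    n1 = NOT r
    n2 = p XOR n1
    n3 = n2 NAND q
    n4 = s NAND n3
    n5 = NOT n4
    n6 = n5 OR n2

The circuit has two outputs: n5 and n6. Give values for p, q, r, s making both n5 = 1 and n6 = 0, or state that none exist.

no solution exists

Across all 16 input combinations, none give both n5 = 1 and n6 = 0.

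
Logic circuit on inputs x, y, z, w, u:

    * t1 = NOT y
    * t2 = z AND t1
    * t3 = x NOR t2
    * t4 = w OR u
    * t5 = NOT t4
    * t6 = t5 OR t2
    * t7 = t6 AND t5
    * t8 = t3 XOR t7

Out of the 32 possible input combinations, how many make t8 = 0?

t8 = t3 XOR t7 must be 0, so t3 and t7 are equal.
Enumerating the 32 input combinations, 18 give t8 = 0 and 14 give t8 = 1.

18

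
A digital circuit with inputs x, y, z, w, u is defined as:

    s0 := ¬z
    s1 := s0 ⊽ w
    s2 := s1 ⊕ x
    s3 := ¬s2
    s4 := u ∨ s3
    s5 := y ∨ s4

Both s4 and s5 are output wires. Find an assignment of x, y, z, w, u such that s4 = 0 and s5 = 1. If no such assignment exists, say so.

x=1 y=1 z=0 w=0 u=0

Check with x=1 y=1 z=0 w=0 u=0:
s0 = ¬z = ¬0 = 1
s1 = s0 ⊽ w = 1 ⊽ 0 = 0
s2 = s1 ⊕ x = 0 ⊕ 1 = 1
s3 = ¬s2 = ¬1 = 0
s4 = u ∨ s3 = 0 ∨ 0 = 0
s5 = y ∨ s4 = 1 ∨ 0 = 1
So s4 = 0 and s5 = 1.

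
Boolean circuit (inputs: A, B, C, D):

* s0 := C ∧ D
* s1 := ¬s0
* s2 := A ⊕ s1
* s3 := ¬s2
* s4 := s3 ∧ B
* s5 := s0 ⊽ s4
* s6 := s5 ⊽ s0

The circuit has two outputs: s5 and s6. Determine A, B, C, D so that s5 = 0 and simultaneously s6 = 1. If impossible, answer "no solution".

Check with A=1, B=1, C=0, D=1:
s0 = C ∧ D = 0 ∧ 1 = 0
s1 = ¬s0 = ¬0 = 1
s2 = A ⊕ s1 = 1 ⊕ 1 = 0
s3 = ¬s2 = ¬0 = 1
s4 = s3 ∧ B = 1 ∧ 1 = 1
s5 = s0 ⊽ s4 = 0 ⊽ 1 = 0
s6 = s5 ⊽ s0 = 0 ⊽ 0 = 1
So s5 = 0 and s6 = 1.

A=1, B=1, C=0, D=1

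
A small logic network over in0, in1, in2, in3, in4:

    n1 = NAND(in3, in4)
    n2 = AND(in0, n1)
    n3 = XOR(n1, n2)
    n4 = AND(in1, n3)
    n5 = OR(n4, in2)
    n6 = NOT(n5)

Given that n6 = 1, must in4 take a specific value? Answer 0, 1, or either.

Both values of in4 occur among assignments with n6 = 1:
  in4=0: in0=0, in1=0, in2=0, in3=0, in4=0
  in4=1: in0=0, in1=0, in2=0, in3=0, in4=1

either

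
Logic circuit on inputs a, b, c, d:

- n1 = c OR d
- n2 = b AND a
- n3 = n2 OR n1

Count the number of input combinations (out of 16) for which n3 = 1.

13

n3 = n2 OR n1 must be 1, so at least one of n2, n1 is 1.
Enumerating the 16 input combinations, 13 give n3 = 1 and 3 give n3 = 0.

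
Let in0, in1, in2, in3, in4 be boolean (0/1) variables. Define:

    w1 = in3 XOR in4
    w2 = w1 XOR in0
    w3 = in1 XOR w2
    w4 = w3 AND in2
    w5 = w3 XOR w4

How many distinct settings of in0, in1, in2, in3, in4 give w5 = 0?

w5 = w3 XOR w4 must be 0, so w3 and w4 are equal.
Enumerating the 32 input combinations, 24 give w5 = 0 and 8 give w5 = 1.

24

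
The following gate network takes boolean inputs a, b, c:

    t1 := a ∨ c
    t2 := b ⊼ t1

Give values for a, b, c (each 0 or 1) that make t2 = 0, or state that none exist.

t2 = b ⊼ t1 must be 0, so both b = 1 and t1 = 1.
Check with a=1 b=1 c=1:
t1 = a ∨ c = 1 ∨ 1 = 1
t2 = b ⊼ t1 = 1 ⊼ 1 = 0
So t2 = 0 as required.

a=1 b=1 c=1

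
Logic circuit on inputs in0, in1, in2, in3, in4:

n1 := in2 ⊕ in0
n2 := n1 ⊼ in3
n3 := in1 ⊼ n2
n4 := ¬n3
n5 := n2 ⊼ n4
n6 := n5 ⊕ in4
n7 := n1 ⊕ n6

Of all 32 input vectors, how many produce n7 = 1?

16

n7 = n1 ⊕ n6 must be 1, so n1 and n6 differ.
Enumerating the 32 input combinations, 16 give n7 = 1 and 16 give n7 = 0.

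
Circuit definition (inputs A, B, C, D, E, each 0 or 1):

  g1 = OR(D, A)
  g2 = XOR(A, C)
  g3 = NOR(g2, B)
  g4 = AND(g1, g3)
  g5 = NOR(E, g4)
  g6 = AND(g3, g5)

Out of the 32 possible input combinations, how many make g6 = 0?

31

g6 = AND(g3, g5) must be 0, so at least one of g3, g5 is 0.
Enumerating the 32 input combinations, 31 give g6 = 0 and 1 give g6 = 1.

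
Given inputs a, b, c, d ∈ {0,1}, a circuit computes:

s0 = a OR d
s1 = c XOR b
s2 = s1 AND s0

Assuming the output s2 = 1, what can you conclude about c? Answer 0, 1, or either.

Both values of c occur among assignments with s2 = 1:
  c=0: a=0, b=1, c=0, d=1
  c=1: a=0, b=0, c=1, d=1

either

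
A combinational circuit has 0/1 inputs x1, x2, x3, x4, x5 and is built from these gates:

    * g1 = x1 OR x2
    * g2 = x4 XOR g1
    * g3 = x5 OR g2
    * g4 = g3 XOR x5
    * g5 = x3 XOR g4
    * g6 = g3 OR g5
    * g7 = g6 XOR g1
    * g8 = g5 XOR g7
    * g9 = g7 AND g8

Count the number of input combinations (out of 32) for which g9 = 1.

6

g9 = g7 AND g8 must be 1, so both g7 = 1 and g8 = 1.
g7 = g6 XOR g1 must be 1, so g6 and g1 differ.
Satisfying assignments:
  x1=0, x2=0, x3=0, x4=0, x5=1
  x1=0, x2=0, x3=0, x4=1, x5=1
  x1=0, x2=0, x3=1, x4=1, x5=0
  x1=0, x2=1, x3=0, x4=1, x5=0
  x1=1, x2=0, x3=0, x4=1, x5=0
  x1=1, x2=1, x3=0, x4=1, x5=0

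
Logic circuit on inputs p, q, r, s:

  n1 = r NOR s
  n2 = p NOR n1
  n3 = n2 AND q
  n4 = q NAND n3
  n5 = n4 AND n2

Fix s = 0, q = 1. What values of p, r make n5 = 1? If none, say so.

With s = 0, q = 1 fixed, none of the 4 settings of p, r give n5 = 1.
For example, with p=0, r=1:
n1 = r NOR s = 1 NOR 0 = 0
n2 = p NOR n1 = 0 NOR 0 = 1
n3 = n2 AND q = 1 AND 1 = 1
n4 = q NAND n3 = 1 NAND 1 = 0
n5 = n4 AND n2 = 0 AND 1 = 0
giving n5 = 0 ≠ 1.

no solution exists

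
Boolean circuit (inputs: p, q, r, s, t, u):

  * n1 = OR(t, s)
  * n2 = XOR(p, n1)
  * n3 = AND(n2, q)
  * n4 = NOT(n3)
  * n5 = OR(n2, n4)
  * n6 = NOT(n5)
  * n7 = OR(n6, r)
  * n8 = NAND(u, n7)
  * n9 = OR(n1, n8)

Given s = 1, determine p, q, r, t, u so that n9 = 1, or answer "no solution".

p=0 q=0 r=1 t=1 u=1

Check with s = 1 and p=0, q=0, r=1, t=1, u=1:
n1 = OR(t, s) = OR(1, 1) = 1
n2 = XOR(p, n1) = XOR(0, 1) = 1
n3 = AND(n2, q) = AND(1, 0) = 0
n4 = NOT(n3) = NOT 0 = 1
n5 = OR(n2, n4) = OR(1, 1) = 1
n6 = NOT(n5) = NOT 1 = 0
n7 = OR(n6, r) = OR(0, 1) = 1
n8 = NAND(u, n7) = NAND(1, 1) = 0
n9 = OR(n1, n8) = OR(1, 0) = 1
So n9 = 1.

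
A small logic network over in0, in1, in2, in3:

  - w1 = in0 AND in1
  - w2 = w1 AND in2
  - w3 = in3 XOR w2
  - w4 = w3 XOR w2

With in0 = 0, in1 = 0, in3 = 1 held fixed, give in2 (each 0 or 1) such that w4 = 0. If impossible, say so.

no solution exists

With in0 = 0, in1 = 0, in3 = 1 fixed, none of the 2 settings of in2 give w4 = 0.
For example, with in2=0:
w1 = in0 AND in1 = 0 AND 0 = 0
w2 = w1 AND in2 = 0 AND 0 = 0
w3 = in3 XOR w2 = 1 XOR 0 = 1
w4 = w3 XOR w2 = 1 XOR 0 = 1
giving w4 = 1 ≠ 0.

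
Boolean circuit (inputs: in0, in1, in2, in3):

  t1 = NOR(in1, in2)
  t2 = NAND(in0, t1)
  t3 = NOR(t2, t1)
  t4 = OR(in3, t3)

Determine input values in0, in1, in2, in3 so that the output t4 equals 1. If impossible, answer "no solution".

Check with in0=1, in1=0, in2=1, in3=1:
t1 = NOR(in1, in2) = NOR(0, 1) = 0
t2 = NAND(in0, t1) = NAND(1, 0) = 1
t3 = NOR(t2, t1) = NOR(1, 0) = 0
t4 = OR(in3, t3) = OR(1, 0) = 1
So t4 = 1 as required.

in0=1, in1=0, in2=1, in3=1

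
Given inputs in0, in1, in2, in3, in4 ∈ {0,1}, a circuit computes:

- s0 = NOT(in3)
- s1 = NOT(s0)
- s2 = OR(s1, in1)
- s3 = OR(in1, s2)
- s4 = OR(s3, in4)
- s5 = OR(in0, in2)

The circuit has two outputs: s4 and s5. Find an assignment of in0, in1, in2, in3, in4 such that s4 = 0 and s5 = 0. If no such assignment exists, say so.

Check with in0=0 in1=0 in2=0 in3=0 in4=0:
s0 = NOT(in3) = NOT 0 = 1
s1 = NOT(s0) = NOT 1 = 0
s2 = OR(s1, in1) = OR(0, 0) = 0
s3 = OR(in1, s2) = OR(0, 0) = 0
s4 = OR(s3, in4) = OR(0, 0) = 0
s5 = OR(in0, in2) = OR(0, 0) = 0
So s4 = 0 and s5 = 0.

in0=0 in1=0 in2=0 in3=0 in4=0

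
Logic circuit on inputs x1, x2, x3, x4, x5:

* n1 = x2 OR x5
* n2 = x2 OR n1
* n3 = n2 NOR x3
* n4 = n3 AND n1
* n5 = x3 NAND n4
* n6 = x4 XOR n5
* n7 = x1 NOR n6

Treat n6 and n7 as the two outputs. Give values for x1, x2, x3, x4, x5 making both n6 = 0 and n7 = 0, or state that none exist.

Check with x1=1, x2=0, x3=0, x4=1, x5=0:
n1 = x2 OR x5 = 0 OR 0 = 0
n2 = x2 OR n1 = 0 OR 0 = 0
n3 = n2 NOR x3 = 0 NOR 0 = 1
n4 = n3 AND n1 = 1 AND 0 = 0
n5 = x3 NAND n4 = 0 NAND 0 = 1
n6 = x4 XOR n5 = 1 XOR 1 = 0
n7 = x1 NOR n6 = 1 NOR 0 = 0
So n6 = 0 and n7 = 0.

x1=1, x2=0, x3=0, x4=1, x5=0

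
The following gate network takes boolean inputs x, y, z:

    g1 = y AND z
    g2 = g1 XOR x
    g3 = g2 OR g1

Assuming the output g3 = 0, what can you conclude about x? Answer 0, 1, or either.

g3 = g2 OR g1 must be 0, so both g2 = 0 and g1 = 0.
Every assignment with g3 = 0 has x = 0; there are 3 such assignment(s).
  x=0, y=0, z=0
  x=0, y=0, z=1
  x=0, y=1, z=0

0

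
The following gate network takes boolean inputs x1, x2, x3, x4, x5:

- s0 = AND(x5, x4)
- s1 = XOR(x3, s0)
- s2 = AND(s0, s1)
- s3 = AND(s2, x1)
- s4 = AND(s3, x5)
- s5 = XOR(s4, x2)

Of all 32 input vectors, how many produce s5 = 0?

16

s5 = XOR(s4, x2) must be 0, so s4 and x2 are equal.
Enumerating the 32 input combinations, 16 give s5 = 0 and 16 give s5 = 1.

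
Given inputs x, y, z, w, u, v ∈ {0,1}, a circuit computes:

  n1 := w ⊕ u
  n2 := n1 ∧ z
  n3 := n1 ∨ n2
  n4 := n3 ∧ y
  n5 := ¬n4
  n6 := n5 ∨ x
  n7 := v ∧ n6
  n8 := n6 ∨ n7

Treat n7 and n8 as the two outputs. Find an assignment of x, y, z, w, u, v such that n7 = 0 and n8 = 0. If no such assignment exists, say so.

Check with x=0 y=1 z=1 w=0 u=1 v=1:
n1 = w ⊕ u = 0 ⊕ 1 = 1
n2 = n1 ∧ z = 1 ∧ 1 = 1
n3 = n1 ∨ n2 = 1 ∨ 1 = 1
n4 = n3 ∧ y = 1 ∧ 1 = 1
n5 = ¬n4 = ¬1 = 0
n6 = n5 ∨ x = 0 ∨ 0 = 0
n7 = v ∧ n6 = 1 ∧ 0 = 0
n8 = n6 ∨ n7 = 0 ∨ 0 = 0
So n7 = 0 and n8 = 0.

x=0 y=1 z=1 w=0 u=1 v=1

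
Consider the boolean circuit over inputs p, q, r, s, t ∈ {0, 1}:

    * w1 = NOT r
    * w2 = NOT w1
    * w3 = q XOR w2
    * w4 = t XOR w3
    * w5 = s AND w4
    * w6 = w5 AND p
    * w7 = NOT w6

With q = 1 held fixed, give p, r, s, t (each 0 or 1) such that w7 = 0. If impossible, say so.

p=1, r=0, s=1, t=0

w7 = NOT w6 must be 0, so w6 = 1.
Check with q = 1 and p=1, r=0, s=1, t=0:
w1 = NOT r = NOT 0 = 1
w2 = NOT w1 = NOT 1 = 0
w3 = q XOR w2 = 1 XOR 0 = 1
w4 = t XOR w3 = 0 XOR 1 = 1
w5 = s AND w4 = 1 AND 1 = 1
w6 = w5 AND p = 1 AND 1 = 1
w7 = NOT w6 = NOT 1 = 0
So w7 = 0.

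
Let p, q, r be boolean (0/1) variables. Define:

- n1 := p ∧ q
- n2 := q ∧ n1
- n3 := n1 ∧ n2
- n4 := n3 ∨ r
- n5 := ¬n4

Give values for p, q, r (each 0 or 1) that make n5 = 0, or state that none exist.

n5 = ¬n4 must be 0, so n4 = 1.
n4 = n3 ∨ r must be 1, so at least one of n3, r is 1.
Check with p=1, q=1, r=0:
n1 = p ∧ q = 1 ∧ 1 = 1
n2 = q ∧ n1 = 1 ∧ 1 = 1
n3 = n1 ∧ n2 = 1 ∧ 1 = 1
n4 = n3 ∨ r = 1 ∨ 0 = 1
n5 = ¬n4 = ¬1 = 0
So n5 = 0 as required.

p=1, q=1, r=0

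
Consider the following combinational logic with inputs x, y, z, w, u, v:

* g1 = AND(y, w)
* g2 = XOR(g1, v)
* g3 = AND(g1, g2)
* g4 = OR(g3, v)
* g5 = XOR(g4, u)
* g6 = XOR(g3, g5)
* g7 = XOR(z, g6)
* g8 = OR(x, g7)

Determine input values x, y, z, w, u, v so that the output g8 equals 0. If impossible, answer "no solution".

x=0, y=0, z=1, w=1, u=1, v=0

g8 = OR(x, g7) must be 0, so both x = 0 and g7 = 0.
Check with x=0, y=0, z=1, w=1, u=1, v=0:
g1 = AND(y, w) = AND(0, 1) = 0
g2 = XOR(g1, v) = XOR(0, 0) = 0
g3 = AND(g1, g2) = AND(0, 0) = 0
g4 = OR(g3, v) = OR(0, 0) = 0
g5 = XOR(g4, u) = XOR(0, 1) = 1
g6 = XOR(g3, g5) = XOR(0, 1) = 1
g7 = XOR(z, g6) = XOR(1, 1) = 0
g8 = OR(x, g7) = OR(0, 0) = 0
So g8 = 0 as required.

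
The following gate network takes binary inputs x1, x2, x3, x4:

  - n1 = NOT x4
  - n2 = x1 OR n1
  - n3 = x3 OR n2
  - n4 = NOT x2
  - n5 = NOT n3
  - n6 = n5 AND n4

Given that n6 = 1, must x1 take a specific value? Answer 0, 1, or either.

0

n6 = n5 AND n4 must be 1, so both n5 = 1 and n4 = 1.
Every assignment with n6 = 1 has x1 = 0; there are 1 such assignment(s).
  x1=0, x2=0, x3=0, x4=1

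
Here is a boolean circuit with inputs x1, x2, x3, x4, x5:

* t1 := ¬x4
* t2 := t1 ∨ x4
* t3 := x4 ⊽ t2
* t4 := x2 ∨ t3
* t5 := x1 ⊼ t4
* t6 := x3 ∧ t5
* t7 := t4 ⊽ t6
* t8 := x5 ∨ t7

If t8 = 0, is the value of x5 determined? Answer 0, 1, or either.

0

t8 = x5 ∨ t7 must be 0, so both x5 = 0 and t7 = 0.
t7 = t4 ⊽ t6 must be 0, so at least one of t4, t6 is 1.
Every assignment with t8 = 0 has x5 = 0; there are 12 such assignment(s).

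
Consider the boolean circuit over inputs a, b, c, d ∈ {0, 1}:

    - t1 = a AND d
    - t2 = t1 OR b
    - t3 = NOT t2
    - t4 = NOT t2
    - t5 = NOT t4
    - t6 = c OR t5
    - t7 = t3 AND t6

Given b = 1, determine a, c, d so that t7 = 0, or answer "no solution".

a=0 c=1 d=0

Check with b = 1 and a=0, c=1, d=0:
t1 = a AND d = 0 AND 0 = 0
t2 = t1 OR b = 0 OR 1 = 1
t3 = NOT t2 = NOT 1 = 0
t4 = NOT t2 = NOT 1 = 0
t5 = NOT t4 = NOT 0 = 1
t6 = c OR t5 = 1 OR 1 = 1
t7 = t3 AND t6 = 0 AND 1 = 0
So t7 = 0.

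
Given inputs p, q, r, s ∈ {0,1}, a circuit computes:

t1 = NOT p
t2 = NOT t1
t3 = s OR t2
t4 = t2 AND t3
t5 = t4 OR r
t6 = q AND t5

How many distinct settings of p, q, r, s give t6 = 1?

t6 = q AND t5 must be 1, so both q = 1 and t5 = 1.
t5 = t4 OR r must be 1, so at least one of t4, r is 1.
Satisfying assignments:
  p=0, q=1, r=1, s=0
  p=0, q=1, r=1, s=1
  p=1, q=1, r=0, s=0
  p=1, q=1, r=0, s=1
  p=1, q=1, r=1, s=0
  p=1, q=1, r=1, s=1

6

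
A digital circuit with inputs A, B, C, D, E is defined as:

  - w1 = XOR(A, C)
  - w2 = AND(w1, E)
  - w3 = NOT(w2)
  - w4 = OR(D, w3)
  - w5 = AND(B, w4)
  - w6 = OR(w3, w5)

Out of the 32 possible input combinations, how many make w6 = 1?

26

w6 = OR(w3, w5) must be 1, so at least one of w3, w5 is 1.
Enumerating the 32 input combinations, 26 give w6 = 1 and 6 give w6 = 0.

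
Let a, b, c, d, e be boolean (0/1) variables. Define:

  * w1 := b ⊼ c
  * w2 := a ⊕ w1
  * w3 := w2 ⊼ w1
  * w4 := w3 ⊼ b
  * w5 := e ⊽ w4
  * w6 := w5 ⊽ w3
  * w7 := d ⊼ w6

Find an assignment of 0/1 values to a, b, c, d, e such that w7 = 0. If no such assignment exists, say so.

a=0 b=0 c=1 d=1 e=0

w7 = d ⊼ w6 must be 0, so both d = 1 and w6 = 1.
w6 = w5 ⊽ w3 must be 1, so both w5 = 0 and w3 = 0.
Check with a=0 b=0 c=1 d=1 e=0:
w1 = b ⊼ c = 0 ⊼ 1 = 1
w2 = a ⊕ w1 = 0 ⊕ 1 = 1
w3 = w2 ⊼ w1 = 1 ⊼ 1 = 0
w4 = w3 ⊼ b = 0 ⊼ 0 = 1
w5 = e ⊽ w4 = 0 ⊽ 1 = 0
w6 = w5 ⊽ w3 = 0 ⊽ 0 = 1
w7 = d ⊼ w6 = 1 ⊼ 1 = 0
So w7 = 0 as required.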